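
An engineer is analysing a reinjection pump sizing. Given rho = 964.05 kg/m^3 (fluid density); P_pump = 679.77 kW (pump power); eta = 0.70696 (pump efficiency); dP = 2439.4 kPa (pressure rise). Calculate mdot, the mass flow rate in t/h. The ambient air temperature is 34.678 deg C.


mdot = P_pump * rho * eta / dP
mdot = 679.77 * 964.05 * 0.70696 / 2439.4
mdot = 189.9212 kg/s
Convert: 189.9212 kg/s * 3.6 = 683.72 t/h
mdot = 683.72 t/h


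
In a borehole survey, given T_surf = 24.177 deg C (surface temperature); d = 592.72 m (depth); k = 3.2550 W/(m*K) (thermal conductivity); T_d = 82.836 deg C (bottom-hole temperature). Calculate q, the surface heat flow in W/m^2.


Step 1: grad = (T_d - T_surf)/d * 1000 = (82.836 - 24.177)/592.72 * 1000 = 98.96578 deg C/km
Step 2: q = k * grad / 1000 = 3.255 * 98.96578 / 1000 = 0.32213 W/m^2
q = 0.32213 W/m^2


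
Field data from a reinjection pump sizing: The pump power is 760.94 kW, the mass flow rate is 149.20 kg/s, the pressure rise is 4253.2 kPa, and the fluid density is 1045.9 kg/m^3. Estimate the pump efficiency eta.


eta = mdot * dP / (rho * P_pump)
eta = 149.20 * 4253.2 / (1045.9 * 760.94)
eta = 0.79734


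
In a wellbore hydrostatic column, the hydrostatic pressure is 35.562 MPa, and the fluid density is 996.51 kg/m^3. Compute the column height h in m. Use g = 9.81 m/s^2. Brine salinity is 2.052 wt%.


h = P * 1e6 / (g * rho)
h = 35.562 * 1e6 / (9.81 * 996.51)
h = 3637.8 m


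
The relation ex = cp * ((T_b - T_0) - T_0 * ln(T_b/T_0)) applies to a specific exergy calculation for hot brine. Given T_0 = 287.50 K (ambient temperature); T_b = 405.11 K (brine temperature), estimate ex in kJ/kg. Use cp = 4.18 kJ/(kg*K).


ex = cp * ((T_b - T_0) - T_0 * ln(T_b/T_0))
ex = 4.18 * ((405.11 - 287.50) - 287.50 * ln(405.11/287.50))
ex = 79.487 kJ/kg


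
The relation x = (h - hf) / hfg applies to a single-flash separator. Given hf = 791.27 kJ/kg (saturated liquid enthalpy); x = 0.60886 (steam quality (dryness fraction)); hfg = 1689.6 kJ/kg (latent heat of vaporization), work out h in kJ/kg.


h = hf + x * hfg
h = 791.27 + 0.60886 * 1689.6
h = 1820.0 kJ/kg


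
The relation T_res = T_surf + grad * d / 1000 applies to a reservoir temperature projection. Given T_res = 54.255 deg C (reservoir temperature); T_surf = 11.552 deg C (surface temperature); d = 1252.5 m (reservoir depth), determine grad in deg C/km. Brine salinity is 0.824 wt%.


grad = (T_res - T_surf) / d * 1000
grad = (54.255 - 11.552) / 1252.5 * 1000
grad = 34.094 deg C/km


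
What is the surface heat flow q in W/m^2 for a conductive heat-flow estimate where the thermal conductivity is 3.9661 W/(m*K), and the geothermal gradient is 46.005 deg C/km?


q = k * grad / 1000
q = 3.9661 * 46.005 / 1000
q = 0.18246 W/m^2


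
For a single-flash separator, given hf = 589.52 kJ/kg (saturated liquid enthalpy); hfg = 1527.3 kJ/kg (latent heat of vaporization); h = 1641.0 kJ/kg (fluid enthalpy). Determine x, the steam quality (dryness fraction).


x = (h - hf) / hfg
x = (1641.0 - 589.52) / 1527.3
x = 0.68846


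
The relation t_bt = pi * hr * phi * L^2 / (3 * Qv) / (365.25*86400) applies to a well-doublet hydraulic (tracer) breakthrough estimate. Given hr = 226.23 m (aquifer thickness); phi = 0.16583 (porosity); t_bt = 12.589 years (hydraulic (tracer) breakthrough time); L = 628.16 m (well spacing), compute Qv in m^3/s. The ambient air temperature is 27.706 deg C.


Qv = pi*hr*phi*L^2 / (3*t_bt*365.25*86400)
Qv = pi*226.23*0.16583*628.16^2 / (3*12.589*365.25*86400)
Qv = 0.039020 m^3/s


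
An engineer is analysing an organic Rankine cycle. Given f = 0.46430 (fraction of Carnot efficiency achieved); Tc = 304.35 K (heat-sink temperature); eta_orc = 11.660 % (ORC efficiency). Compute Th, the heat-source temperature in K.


Th = Tc / (1 - (eta_orc/100)/f)
Th = 304.35 / (1 - (11.660/100)/0.46430)
Th = 406.41 K


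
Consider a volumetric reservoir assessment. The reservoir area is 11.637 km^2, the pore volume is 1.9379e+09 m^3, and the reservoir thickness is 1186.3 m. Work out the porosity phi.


phi = Vp / (A * 1e6 * hr)
phi = 1.9379e+09 / (11.637 * 1e6 * 1186.3)
phi = 0.14038


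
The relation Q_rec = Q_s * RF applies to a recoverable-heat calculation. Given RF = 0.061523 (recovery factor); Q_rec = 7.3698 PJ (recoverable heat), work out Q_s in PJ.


Q_s = Q_rec / RF
Q_s = 7.3698 / 0.061523
Q_s = 119.79 PJ


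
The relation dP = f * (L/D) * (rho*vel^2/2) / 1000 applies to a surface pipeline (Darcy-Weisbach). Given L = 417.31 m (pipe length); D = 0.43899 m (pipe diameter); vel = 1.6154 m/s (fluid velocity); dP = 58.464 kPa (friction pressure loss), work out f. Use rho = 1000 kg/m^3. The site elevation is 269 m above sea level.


f = dP*1000 / ((L/D)*(rho*vel^2/2))
f = 58.464*1000 / ((417.31/0.43899)*(1000*1.6154^2/2))
f = 0.047136


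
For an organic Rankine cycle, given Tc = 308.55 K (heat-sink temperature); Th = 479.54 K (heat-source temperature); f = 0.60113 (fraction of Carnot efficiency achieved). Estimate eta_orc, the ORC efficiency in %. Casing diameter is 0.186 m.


eta_orc = (1 - Tc/Th) * f * 100
eta_orc = (1 - 308.55/479.54) * 0.60113 * 100
eta_orc = 21.435 %


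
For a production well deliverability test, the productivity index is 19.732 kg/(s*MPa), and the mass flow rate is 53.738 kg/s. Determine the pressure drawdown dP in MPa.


dP = mdot * 1000 / PI
dP = 53.738 * 1000 / 19.732
dP = 2723.393 kPa
Convert: 2723.393 kPa * 0.001 = 2.7234 MPa
dP = 2.7234 MPa


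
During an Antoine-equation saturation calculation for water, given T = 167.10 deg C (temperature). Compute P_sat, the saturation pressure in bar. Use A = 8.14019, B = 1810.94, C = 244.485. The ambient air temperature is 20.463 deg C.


P_sat = 10^(A - B/(C + T)) / 760 * 0.101325
P_sat = 10^(8.14019 - 1810.94/(244.485 + 167.10)) / 760 * 0.101325
P_sat = 0.7331209 MPa
Convert: 0.7331209 MPa * 10.0 = 7.3312 bar
P_sat = 7.3312 bar


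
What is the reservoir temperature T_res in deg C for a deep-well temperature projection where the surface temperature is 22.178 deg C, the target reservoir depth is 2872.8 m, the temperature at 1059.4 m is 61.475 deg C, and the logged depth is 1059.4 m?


Step 1: grad = (T_d1 - T_surf)/d1 * 1000 = (61.475 - 22.178)/1059.4 * 1000 = 37.09364 deg C/km
Step 2: T_res = T_surf + grad*d2/1000 = 22.178 + 37.09364*2872.8/1000 = 128.74 deg C
T_res = 128.74 deg C


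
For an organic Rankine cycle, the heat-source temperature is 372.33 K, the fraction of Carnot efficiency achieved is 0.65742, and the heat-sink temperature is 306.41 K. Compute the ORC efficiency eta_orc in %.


eta_orc = (1 - Tc/Th) * f * 100
eta_orc = (1 - 306.41/372.33) * 0.65742 * 100
eta_orc = 11.639 %


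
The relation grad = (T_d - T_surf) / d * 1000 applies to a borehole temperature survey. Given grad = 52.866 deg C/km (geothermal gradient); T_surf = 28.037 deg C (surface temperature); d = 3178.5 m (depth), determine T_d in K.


T_d = T_surf + grad * d / 1000
T_d = 28.037 + 52.866 * 3178.5 / 1000
T_d = 196.0716 deg C
Convert to K: 196.0716 + 273.15 = 469.22 K
T_d = 469.22 K


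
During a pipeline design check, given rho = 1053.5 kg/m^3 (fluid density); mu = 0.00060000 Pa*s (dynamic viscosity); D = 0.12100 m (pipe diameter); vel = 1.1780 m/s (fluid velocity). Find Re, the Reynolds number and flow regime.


Step 1: Re = rho*vel*D/mu = 1053.5*1.178*0.121/0.0006 = 2.5027e+05
Step 2: Re = 2.5027e+05 > 4000, so flow is turbulent.
Re = 2.5027e+05 (turbulent)


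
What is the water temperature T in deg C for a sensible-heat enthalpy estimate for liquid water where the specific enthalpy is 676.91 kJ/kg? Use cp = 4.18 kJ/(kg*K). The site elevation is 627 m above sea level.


T = h / cp
T = 676.91 / 4.18
T = 161.94 deg C


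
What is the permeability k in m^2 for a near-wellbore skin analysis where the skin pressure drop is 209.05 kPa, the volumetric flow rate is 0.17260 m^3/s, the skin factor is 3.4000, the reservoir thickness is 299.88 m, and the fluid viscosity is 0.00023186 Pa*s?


k = S*q*mu / (2*pi*dP_s*1000*hr)
k = 3.4000*0.17260*0.00023186 / (2*pi*209.05*1000*299.88)
k = 3.4544e-13 m^2


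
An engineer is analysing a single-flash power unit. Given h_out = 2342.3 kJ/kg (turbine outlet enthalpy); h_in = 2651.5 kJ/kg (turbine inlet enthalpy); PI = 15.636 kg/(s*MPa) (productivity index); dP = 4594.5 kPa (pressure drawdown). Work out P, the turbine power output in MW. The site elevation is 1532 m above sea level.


Step 1: mdot = PI * dP / 1000 = 15.636 * 4594.5 / 1000 = 71.83960 kg/s
Step 2: P = mdot*(h_in - h_out)/1000 = 71.83960*(2651.5 - 2342.3)/1000 = 22.213 MW
P = 22.213 MW


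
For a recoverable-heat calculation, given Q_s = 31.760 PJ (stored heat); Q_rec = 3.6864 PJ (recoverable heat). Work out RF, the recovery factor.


RF = Q_rec / Q_s
RF = 3.6864 / 31.760
RF = 0.11607


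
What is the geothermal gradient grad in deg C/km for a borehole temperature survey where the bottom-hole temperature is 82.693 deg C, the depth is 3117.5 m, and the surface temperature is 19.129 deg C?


grad = (T_d - T_surf) / d * 1000
grad = (82.693 - 19.129) / 3117.5 * 1000
grad = 20.389 deg C/km


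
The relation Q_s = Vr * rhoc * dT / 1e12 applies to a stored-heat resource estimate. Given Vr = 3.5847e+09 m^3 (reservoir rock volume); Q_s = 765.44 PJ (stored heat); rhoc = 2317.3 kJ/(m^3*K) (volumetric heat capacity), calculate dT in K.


dT = Q_s * 1e12 / (Vr * rhoc)
dT = 765.44 * 1e12 / (3.5847e+09 * 2317.3)
dT = 92.146 K


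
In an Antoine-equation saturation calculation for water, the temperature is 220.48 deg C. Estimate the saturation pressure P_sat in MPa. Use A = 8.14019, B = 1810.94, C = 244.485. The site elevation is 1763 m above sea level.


P_sat = 10^(A - B/(C + T)) / 760 * 0.101325
P_sat = 10^(8.14019 - 1810.94/(244.485 + 220.48)) / 760 * 0.101325
P_sat = 2.3459 MPa


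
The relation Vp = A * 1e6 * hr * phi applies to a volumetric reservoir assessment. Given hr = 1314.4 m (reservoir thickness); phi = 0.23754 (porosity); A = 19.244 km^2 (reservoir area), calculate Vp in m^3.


Vp = A * 1e6 * hr * phi
Vp = 19.244 * 1e6 * 1314.4 * 0.23754
Vp = 6.0084e+09 m^3


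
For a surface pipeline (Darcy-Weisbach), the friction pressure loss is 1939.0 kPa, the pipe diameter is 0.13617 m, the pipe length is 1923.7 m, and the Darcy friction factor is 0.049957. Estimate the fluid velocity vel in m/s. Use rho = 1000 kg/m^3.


vel = sqrt(dP*1000*2*D / (f*L*rho))
vel = sqrt(1939.0*1000*2*0.13617 / (0.049957*1923.7*1000))
vel = 2.3441 m/s


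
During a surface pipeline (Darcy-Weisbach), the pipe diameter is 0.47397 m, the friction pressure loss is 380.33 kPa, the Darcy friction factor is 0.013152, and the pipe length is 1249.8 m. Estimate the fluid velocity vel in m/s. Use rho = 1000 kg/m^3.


vel = sqrt(dP*1000*2*D / (f*L*rho))
vel = sqrt(380.33*1000*2*0.47397 / (0.013152*1249.8*1000))
vel = 4.6833 m/s


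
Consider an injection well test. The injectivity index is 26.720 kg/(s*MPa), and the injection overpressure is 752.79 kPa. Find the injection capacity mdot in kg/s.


mdot = II * dP / 1000
mdot = 26.720 * 752.79 / 1000
mdot = 20.115 kg/s


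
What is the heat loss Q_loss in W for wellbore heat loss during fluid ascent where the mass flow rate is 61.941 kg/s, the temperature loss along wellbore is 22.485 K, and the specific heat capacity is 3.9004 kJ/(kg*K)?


Q_loss = mdot * cp * dT
Q_loss = 61.941 * 3.9004 * 22.485
Q_loss = 5432.256 kW
Convert: 5432.256 kW * 1000.0 = 5.4323e+06 W
Q_loss = 5.4323e+06 W


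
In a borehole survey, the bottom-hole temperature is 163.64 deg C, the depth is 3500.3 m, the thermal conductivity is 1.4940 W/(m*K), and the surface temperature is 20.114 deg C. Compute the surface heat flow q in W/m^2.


Step 1: grad = (T_d - T_surf)/d * 1000 = (163.64 - 20.114)/3500.3 * 1000 = 41.00391 deg C/km
Step 2: q = k * grad / 1000 = 1.494 * 41.00391 / 1000 = 0.061260 W/m^2
q = 0.061260 W/m^2


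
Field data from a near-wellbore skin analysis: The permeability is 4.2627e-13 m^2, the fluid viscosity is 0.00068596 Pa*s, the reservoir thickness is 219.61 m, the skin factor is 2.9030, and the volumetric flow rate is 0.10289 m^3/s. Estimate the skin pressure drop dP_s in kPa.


dP_s = S * q * mu / (2*pi*k*hr) / 1000
dP_s = 2.9030 * 0.10289 * 0.00068596 / (2*pi*4.2627e-13*219.61) / 1000
dP_s = 348.34 kPa


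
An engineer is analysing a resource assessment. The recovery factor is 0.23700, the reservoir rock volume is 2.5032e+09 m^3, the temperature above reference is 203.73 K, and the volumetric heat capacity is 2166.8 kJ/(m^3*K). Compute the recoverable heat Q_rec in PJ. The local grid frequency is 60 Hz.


Step 1: Q_s = Vr*rhoc*dT/1e12 = 2.5032e+09*2166.8*203.73/1e12 = 1105.018 PJ
Step 2: Q_rec = Q_s * RF = 1105.018 * 0.237 = 261.89 PJ
Q_rec = 261.89 PJ


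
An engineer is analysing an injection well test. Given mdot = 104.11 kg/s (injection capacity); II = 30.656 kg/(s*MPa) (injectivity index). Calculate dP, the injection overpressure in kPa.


dP = mdot * 1000 / II
dP = 104.11 * 1000 / 30.656
dP = 3396.1 kPa


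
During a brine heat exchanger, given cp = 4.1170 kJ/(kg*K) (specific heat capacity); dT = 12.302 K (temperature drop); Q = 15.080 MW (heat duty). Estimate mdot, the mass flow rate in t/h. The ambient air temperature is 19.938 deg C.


mdot = Q * 1000 / (cp * dT)
mdot = 15.080 * 1000 / (4.1170 * 12.302)
mdot = 297.7452 kg/s
Convert: 297.7452 kg/s * 3.6 = 1071.9 t/h
mdot = 1071.9 t/h


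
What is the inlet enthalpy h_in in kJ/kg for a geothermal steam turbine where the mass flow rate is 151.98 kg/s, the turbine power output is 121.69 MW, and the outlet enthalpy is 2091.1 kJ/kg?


h_in = h_out + P * 1000 / mdot
h_in = 2091.1 + 121.69 * 1000 / 151.98
h_in = 2891.8 kJ/kg


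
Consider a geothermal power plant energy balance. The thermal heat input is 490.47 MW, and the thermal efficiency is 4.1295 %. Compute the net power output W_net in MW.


W_net = eta / 100 * Q_in
W_net = 4.1295 / 100 * 490.47
W_net = 20.254 MW


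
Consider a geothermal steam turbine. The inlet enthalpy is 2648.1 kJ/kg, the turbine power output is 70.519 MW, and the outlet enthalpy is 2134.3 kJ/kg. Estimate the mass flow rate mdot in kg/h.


mdot = P * 1000 / (h_in - h_out)
mdot = 70.519 * 1000 / (2648.1 - 2134.3)
mdot = 137.2499 kg/s
Convert: 137.2499 kg/s * 3600.0 = 4.9410e+05 kg/h
mdot = 4.9410e+05 kg/h


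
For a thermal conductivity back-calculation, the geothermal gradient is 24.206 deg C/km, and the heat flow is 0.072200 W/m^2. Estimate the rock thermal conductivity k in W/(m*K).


k = q / (grad / 1000)
k = 0.072200 / (24.206 / 1000)
k = 2.9827 W/(m*K)


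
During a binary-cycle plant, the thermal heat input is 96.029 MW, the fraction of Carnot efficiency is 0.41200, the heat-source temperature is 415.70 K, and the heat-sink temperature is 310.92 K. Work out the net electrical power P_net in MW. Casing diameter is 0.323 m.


Step 1: eta = (1 - Tc/Th)*f = (1 - 310.92/415.7)*0.412 = 0.1038474
Step 2: P_net = eta * Q_in = 0.1038474 * 96.029 = 9.9724 MW
P_net = 9.9724 MW


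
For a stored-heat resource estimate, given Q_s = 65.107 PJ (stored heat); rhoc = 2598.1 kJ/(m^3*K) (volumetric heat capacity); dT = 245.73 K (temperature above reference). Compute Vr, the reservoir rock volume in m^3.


Vr = Q_s * 1e12 / (rhoc * dT)
Vr = 65.107 * 1e12 / (2598.1 * 245.73)
Vr = 1.0198e+08 m^3


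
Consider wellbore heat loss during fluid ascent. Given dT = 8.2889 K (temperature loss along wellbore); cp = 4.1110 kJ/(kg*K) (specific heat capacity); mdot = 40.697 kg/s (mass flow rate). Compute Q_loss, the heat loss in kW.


Q_loss = mdot * cp * dT
Q_loss = 40.697 * 4.1110 * 8.2889
Q_loss = 1386.8 kW


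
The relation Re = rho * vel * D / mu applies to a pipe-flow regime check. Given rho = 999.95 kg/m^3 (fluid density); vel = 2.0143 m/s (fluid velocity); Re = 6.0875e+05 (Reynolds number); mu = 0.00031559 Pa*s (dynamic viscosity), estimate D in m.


D = Re * mu / (rho * vel)
D = 6.0875e+05 * 0.00031559 / (999.95 * 2.0143)
D = 0.095381 m


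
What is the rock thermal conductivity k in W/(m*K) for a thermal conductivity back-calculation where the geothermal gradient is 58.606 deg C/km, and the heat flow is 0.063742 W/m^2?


k = q / (grad / 1000)
k = 0.063742 / (58.606 / 1000)
k = 1.0876 W/(m*K)


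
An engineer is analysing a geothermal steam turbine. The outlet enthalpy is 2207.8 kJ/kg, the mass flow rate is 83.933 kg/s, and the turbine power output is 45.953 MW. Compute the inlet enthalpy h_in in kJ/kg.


h_in = h_out + P * 1000 / mdot
h_in = 2207.8 + 45.953 * 1000 / 83.933
h_in = 2755.3 kJ/kg


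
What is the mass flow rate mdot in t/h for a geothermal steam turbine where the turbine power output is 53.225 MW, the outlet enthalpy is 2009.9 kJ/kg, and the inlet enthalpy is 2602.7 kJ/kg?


mdot = P * 1000 / (h_in - h_out)
mdot = 53.225 * 1000 / (2602.7 - 2009.9)
mdot = 89.78576 kg/s
Convert: 89.78576 kg/s * 3.6 = 323.23 t/h
mdot = 323.23 t/h


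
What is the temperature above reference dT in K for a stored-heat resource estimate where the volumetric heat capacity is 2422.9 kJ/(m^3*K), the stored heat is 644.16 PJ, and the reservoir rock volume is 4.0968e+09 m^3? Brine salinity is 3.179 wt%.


dT = Q_s * 1e12 / (Vr * rhoc)
dT = 644.16 * 1e12 / (4.0968e+09 * 2422.9)
dT = 64.895 K


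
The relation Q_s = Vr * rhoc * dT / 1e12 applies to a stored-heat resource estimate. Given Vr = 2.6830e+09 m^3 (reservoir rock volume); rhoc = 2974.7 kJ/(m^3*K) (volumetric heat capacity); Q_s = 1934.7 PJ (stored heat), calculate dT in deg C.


dT = Q_s * 1e12 / (Vr * rhoc)
dT = 1934.7 * 1e12 / (2.6830e+09 * 2974.7)
dT = 242.4096 K
Convert (temperature difference, 1 K = 1 deg C): 242.4096 K = 242.4096 deg C
dT = 242.41 deg C


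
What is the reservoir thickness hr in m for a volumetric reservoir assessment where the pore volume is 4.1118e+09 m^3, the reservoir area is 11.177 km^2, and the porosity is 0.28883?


hr = Vp / (A * 1e6 * phi)
hr = 4.1118e+09 / (11.177 * 1e6 * 0.28883)
hr = 1273.7 m


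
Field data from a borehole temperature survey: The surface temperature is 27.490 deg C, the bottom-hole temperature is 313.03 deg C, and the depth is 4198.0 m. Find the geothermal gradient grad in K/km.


grad = (T_d - T_surf) / d * 1000
grad = (313.03 - 27.490) / 4198.0 * 1000
grad = 68.01810 deg C/km
Convert: 68.01810 deg C/km * 1.0 = 68.018 K/km
grad = 68.018 K/km


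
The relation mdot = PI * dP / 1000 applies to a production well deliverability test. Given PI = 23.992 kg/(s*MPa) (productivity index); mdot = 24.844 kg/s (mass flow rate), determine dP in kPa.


dP = mdot * 1000 / PI
dP = 24.844 * 1000 / 23.992
dP = 1035.5 kPa


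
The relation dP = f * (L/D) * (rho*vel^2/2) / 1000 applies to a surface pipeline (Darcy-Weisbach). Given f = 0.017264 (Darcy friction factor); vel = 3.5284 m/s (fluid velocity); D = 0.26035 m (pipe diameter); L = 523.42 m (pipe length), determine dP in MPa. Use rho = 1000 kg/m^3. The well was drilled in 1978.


dP = f * (L/D) * (rho*vel^2/2) / 1000
dP = 0.017264 * (523.42/0.26035) * (1000*3.5284^2/2) / 1000
dP = 216.0527 kPa
Convert: 216.0527 kPa * 0.001 = 0.21605 MPa
dP = 0.21605 MPa


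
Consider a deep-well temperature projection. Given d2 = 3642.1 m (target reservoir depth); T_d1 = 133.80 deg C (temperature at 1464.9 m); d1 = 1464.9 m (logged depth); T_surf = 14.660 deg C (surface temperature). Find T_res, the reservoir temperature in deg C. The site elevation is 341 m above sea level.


Step 1: grad = (T_d1 - T_surf)/d1 * 1000 = (133.8 - 14.66)/1464.9 * 1000 = 81.32978 deg C/km
Step 2: T_res = T_surf + grad*d2/1000 = 14.66 + 81.32978*3642.1/1000 = 310.87 deg C
T_res = 310.87 deg C


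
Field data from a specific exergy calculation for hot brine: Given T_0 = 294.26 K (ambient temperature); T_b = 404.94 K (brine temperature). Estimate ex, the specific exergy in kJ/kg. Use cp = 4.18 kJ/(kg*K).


ex = cp * ((T_b - T_0) - T_0 * ln(T_b/T_0))
ex = 4.18 * ((404.94 - 294.26) - 294.26 * ln(404.94/294.26))
ex = 69.932 kJ/kg


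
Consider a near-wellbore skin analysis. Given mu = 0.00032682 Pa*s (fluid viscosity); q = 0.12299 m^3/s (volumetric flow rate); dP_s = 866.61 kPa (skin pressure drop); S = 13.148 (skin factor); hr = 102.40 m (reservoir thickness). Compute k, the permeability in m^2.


k = S*q*mu / (2*pi*dP_s*1000*hr)
k = 13.148*0.12299*0.00032682 / (2*pi*866.61*1000*102.40)
k = 9.4784e-13 m^2


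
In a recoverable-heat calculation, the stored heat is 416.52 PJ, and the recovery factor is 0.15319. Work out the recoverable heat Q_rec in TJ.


Q_rec = Q_s * RF
Q_rec = 416.52 * 0.15319
Q_rec = 63.80670 PJ
Convert: 63.80670 PJ * 1000.0 = 63807 TJ
Q_rec = 63807 TJ


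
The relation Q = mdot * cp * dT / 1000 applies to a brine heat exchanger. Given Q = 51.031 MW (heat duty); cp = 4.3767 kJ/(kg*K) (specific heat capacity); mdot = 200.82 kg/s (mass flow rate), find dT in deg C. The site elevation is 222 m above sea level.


dT = Q * 1000 / (mdot * cp)
dT = 51.031 * 1000 / (200.82 * 4.3767)
dT = 58.06044 K
Convert (temperature difference, 1 K = 1 deg C): 58.06044 K = 58.06044 deg C
dT = 58.060 deg C


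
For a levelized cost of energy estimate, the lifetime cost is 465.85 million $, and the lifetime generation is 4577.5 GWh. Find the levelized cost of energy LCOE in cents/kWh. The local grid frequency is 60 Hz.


LCOE = C_tot / E_tot * 100
LCOE = 465.85 / 4577.5 * 100
LCOE = 10.177 cents/kWh


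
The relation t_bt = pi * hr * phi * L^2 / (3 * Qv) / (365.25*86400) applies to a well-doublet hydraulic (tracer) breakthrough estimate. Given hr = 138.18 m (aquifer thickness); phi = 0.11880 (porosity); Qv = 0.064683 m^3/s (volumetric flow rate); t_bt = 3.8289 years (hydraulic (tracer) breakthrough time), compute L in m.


L = sqrt(t_bt*365.25*86400*3*Qv / (pi*hr*phi))
L = sqrt(3.8289*365.25*86400*3*0.064683 / (pi*138.18*0.11880))
L = 674.28 m


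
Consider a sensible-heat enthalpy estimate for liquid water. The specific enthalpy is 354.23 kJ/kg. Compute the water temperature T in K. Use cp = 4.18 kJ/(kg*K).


T = h / cp
T = 354.23 / 4.18
T = 84.74402 deg C
Convert to K: 84.74402 + 273.15 = 357.89 K
T = 357.89 K


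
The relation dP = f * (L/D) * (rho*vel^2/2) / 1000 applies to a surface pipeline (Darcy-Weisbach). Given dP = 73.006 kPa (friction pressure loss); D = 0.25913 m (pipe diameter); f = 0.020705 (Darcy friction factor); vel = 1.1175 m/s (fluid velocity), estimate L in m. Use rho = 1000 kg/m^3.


L = dP*1000*D / (f*rho*vel^2/2)
L = 73.006*1000*0.25913 / (0.020705*1000*1.1175^2/2)
L = 1463.3 m


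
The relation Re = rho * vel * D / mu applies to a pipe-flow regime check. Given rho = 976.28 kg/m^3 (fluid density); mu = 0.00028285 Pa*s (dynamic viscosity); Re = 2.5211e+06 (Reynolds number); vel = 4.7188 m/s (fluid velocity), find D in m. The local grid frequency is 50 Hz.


D = Re * mu / (rho * vel)
D = 2.5211e+06 * 0.00028285 / (976.28 * 4.7188)
D = 0.15479 m


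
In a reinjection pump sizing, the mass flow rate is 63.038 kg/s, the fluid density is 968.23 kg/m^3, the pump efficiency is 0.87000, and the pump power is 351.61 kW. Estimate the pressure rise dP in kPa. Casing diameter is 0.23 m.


dP = P_pump * rho * eta / mdot
dP = 351.61 * 968.23 * 0.87000 / 63.038
dP = 4698.5 kPa


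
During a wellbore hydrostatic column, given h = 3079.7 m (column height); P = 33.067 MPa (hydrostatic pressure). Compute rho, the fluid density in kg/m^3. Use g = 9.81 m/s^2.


rho = P * 1e6 / (g * h)
rho = 33.067 * 1e6 / (9.81 * 3079.7)
rho = 1094.5 kg/m^3


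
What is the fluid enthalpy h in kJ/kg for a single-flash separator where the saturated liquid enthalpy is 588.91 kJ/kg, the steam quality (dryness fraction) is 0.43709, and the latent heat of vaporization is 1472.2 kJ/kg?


h = hf + x * hfg
h = 588.91 + 0.43709 * 1472.2
h = 1232.4 kJ/kg


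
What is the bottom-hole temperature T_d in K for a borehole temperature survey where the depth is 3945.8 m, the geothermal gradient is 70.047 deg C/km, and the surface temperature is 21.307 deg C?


T_d = T_surf + grad * d / 1000
T_d = 21.307 + 70.047 * 3945.8 / 1000
T_d = 297.6985 deg C
Convert to K: 297.6985 + 273.15 = 570.85 K
T_d = 570.85 K


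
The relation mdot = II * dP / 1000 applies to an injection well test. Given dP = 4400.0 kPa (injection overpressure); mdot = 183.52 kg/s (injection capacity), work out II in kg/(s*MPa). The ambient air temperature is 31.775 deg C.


II = mdot * 1000 / dP
II = 183.52 * 1000 / 4400.0
II = 41.709 kg/(s*MPa)


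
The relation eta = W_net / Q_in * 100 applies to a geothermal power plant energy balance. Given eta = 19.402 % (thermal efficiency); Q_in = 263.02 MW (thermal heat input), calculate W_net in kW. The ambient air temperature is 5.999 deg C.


W_net = eta / 100 * Q_in
W_net = 19.402 / 100 * 263.02
W_net = 51.03114 MW
Convert: 51.03114 MW * 1000.0 = 51031 kW
W_net = 51031 kW


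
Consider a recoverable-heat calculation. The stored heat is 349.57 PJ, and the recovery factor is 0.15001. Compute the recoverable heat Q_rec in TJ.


Q_rec = Q_s * RF
Q_rec = 349.57 * 0.15001
Q_rec = 52.43900 PJ
Convert: 52.43900 PJ * 1000.0 = 52439 TJ
Q_rec = 52439 TJ


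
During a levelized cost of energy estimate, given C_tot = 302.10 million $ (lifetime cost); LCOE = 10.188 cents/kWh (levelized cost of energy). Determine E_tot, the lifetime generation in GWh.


E_tot = C_tot / LCOE * 100
E_tot = 302.10 / 10.188 * 100
E_tot = 2965.3 GWh


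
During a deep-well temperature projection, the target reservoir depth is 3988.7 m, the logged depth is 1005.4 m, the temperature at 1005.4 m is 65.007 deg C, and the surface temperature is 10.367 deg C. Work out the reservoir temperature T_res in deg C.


Step 1: grad = (T_d1 - T_surf)/d1 * 1000 = (65.007 - 10.367)/1005.4 * 1000 = 54.34653 deg C/km
Step 2: T_res = T_surf + grad*d2/1000 = 10.367 + 54.34653*3988.7/1000 = 227.14 deg C
T_res = 227.14 deg C


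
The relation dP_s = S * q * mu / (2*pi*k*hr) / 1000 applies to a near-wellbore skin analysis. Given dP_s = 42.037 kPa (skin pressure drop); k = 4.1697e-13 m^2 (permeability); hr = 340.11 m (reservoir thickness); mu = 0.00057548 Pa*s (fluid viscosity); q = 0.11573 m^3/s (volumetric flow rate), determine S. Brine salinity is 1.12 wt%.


S = dP_s * 1000 * 2*pi*k*hr / (q*mu)
S = 42.037 * 1000 * 2*pi*4.1697e-13*340.11 / (0.11573*0.00057548)
S = 0.56242


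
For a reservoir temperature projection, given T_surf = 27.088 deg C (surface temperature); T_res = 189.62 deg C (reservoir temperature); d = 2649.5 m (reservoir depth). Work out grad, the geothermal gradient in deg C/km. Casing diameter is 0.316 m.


grad = (T_res - T_surf) / d * 1000
grad = (189.62 - 27.088) / 2649.5 * 1000
grad = 61.344 deg C/km


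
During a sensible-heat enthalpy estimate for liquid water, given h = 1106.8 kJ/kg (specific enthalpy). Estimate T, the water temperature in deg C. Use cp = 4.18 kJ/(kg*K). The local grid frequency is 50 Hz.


T = h / cp
T = 1106.8 / 4.18
T = 264.78 deg C


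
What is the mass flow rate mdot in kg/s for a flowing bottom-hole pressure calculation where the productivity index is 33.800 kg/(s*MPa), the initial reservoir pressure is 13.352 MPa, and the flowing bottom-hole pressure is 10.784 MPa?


mdot = (P_i - P_wf) * PI
mdot = (13.352 - 10.784) * 33.800
mdot = 86.798 kg/s


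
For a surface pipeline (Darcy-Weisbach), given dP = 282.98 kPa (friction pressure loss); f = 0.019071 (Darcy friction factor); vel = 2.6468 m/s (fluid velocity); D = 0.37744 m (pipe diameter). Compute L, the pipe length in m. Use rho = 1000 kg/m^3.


L = dP*1000*D / (f*rho*vel^2/2)
L = 282.98*1000*0.37744 / (0.019071*1000*2.6468^2/2)
L = 1598.9 m


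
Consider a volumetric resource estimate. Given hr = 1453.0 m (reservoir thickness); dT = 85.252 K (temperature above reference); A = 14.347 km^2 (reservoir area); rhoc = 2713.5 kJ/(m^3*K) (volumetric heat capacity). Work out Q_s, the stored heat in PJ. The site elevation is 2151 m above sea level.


Step 1: Vr = A*1e6*hr = 14.347*1e6*1453.0 = 2.084619e+10 m^3
Step 2: Q_s = Vr*rhoc*dT/1e12 = 2.084619e+10*2713.5*85.252/1e12 = 4822.4 PJ
Q_s = 4822.4 PJ


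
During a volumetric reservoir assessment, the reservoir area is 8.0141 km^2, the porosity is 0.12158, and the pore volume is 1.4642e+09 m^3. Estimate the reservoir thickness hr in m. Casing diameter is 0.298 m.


hr = Vp / (A * 1e6 * phi)
hr = 1.4642e+09 / (8.0141 * 1e6 * 0.12158)
hr = 1502.7 m


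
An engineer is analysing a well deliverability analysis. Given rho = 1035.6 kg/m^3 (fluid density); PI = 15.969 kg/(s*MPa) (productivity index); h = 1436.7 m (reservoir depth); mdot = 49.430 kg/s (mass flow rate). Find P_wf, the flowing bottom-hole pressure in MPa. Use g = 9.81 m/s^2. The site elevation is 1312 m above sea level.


Step 1: P_i = rho*g*h/1e6 = 1035.6*9.81*1436.7/1e6 = 14.59577 MPa
Step 2: P_wf = P_i - mdot/PI = 14.59577 - 49.43/15.969 = 11.500 MPa
P_wf = 11.500 MPa


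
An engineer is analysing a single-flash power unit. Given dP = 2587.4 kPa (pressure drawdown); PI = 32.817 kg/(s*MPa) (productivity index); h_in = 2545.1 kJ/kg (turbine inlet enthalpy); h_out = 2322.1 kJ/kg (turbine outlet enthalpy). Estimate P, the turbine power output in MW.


Step 1: mdot = PI * dP / 1000 = 32.817 * 2587.4 / 1000 = 84.91071 kg/s
Step 2: P = mdot*(h_in - h_out)/1000 = 84.91071*(2545.1 - 2322.1)/1000 = 18.935 MW
P = 18.935 MW


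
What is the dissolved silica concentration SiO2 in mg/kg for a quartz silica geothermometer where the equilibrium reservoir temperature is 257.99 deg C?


SiO2 = 10^(5.19 - 1309/(T_eq + 273.15))
SiO2 = 10^(5.19 - 1309/(257.99 + 273.15))
SiO2 = 531.48 mg/kg


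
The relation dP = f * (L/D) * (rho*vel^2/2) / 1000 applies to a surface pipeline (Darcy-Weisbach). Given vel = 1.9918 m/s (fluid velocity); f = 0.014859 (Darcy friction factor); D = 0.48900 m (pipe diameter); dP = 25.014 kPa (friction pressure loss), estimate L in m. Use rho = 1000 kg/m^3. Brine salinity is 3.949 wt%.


L = dP*1000*D / (f*rho*vel^2/2)
L = 25.014*1000*0.48900 / (0.014859*1000*1.9918^2/2)
L = 414.99 m


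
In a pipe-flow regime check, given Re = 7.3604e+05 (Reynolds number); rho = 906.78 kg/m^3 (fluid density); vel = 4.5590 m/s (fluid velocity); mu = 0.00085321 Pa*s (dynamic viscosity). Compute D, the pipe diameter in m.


D = Re * mu / (rho * vel)
D = 7.3604e+05 * 0.00085321 / (906.78 * 4.5590)
D = 0.15191 m


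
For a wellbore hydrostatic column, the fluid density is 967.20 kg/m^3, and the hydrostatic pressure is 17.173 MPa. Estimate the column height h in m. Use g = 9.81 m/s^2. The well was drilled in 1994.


h = P * 1e6 / (g * rho)
h = 17.173 * 1e6 / (9.81 * 967.20)
h = 1809.9 m


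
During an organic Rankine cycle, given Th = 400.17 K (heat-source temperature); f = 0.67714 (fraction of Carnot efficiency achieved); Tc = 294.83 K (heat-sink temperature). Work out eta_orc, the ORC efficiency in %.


eta_orc = (1 - Tc/Th) * f * 100
eta_orc = (1 - 294.83/400.17) * 0.67714 * 100
eta_orc = 17.825 %


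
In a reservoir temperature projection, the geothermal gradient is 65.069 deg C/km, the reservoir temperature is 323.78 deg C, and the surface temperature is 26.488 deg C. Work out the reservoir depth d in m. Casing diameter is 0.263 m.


d = (T_res - T_surf) / grad * 1000
d = (323.78 - 26.488) / 65.069 * 1000
d = 4568.9 m


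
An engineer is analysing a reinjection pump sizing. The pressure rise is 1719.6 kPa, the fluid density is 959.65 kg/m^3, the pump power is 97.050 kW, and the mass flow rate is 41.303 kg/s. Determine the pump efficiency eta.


eta = mdot * dP / (rho * P_pump)
eta = 41.303 * 1719.6 / (959.65 * 97.050)
eta = 0.76261


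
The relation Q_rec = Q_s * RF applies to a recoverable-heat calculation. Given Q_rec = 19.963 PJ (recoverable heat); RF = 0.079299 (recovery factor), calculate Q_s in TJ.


Q_s = Q_rec / RF
Q_s = 19.963 / 0.079299
Q_s = 251.7434 PJ
Convert: 251.7434 PJ * 1000.0 = 2.5174e+05 TJ
Q_s = 2.5174e+05 TJ


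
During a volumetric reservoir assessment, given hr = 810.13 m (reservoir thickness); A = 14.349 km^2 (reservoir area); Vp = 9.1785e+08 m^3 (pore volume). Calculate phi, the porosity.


phi = Vp / (A * 1e6 * hr)
phi = 9.1785e+08 / (14.349 * 1e6 * 810.13)
phi = 0.078958


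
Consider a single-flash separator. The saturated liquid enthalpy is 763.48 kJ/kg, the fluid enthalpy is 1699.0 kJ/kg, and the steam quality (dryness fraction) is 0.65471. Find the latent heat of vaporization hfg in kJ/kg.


hfg = (h - hf) / x
hfg = (1699.0 - 763.48) / 0.65471
hfg = 1428.9 kJ/kg


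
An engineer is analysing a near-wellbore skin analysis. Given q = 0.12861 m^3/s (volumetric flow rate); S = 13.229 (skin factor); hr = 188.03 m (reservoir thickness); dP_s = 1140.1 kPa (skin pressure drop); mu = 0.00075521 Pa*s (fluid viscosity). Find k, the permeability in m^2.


k = S*q*mu / (2*pi*dP_s*1000*hr)
k = 13.229*0.12861*0.00075521 / (2*pi*1140.1*1000*188.03)
k = 9.5394e-13 m^2


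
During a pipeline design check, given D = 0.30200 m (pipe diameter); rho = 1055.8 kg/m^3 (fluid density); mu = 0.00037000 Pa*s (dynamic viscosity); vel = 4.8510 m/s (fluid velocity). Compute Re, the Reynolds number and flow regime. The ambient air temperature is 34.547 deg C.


Step 1: Re = rho*vel*D/mu = 1055.8*4.851*0.302/0.00037 = 4.1804e+06
Step 2: Re = 4.1804e+06 > 4000, so flow is turbulent.
Re = 4.1804e+06 (turbulent)


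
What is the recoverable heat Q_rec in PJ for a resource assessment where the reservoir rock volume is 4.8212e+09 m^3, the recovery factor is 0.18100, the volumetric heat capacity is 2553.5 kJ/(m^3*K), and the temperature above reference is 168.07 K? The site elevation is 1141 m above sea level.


Step 1: Q_s = Vr*rhoc*dT/1e12 = 4.8212e+09*2553.5*168.07/1e12 = 2069.099 PJ
Step 2: Q_rec = Q_s * RF = 2069.099 * 0.181 = 374.51 PJ
Q_rec = 374.51 PJ


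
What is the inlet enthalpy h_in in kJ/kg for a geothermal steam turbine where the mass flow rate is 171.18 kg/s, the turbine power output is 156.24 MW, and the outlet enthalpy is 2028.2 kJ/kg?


h_in = h_out + P * 1000 / mdot
h_in = 2028.2 + 156.24 * 1000 / 171.18
h_in = 2940.9 kJ/kg


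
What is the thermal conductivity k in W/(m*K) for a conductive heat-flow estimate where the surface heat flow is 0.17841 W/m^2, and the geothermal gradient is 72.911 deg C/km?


k = q * 1000 / grad
k = 0.17841 * 1000 / 72.911
k = 2.4470 W/(m*K)


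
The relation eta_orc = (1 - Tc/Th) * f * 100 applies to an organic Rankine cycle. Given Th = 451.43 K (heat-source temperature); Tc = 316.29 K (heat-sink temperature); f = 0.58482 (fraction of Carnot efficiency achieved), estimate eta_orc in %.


eta_orc = (1 - Tc/Th) * f * 100
eta_orc = (1 - 316.29/451.43) * 0.58482 * 100
eta_orc = 17.507 %


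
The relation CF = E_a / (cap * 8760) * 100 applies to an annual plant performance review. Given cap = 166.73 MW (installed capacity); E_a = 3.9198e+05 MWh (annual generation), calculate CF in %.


CF = E_a / (cap * 8760) * 100
CF = 3.9198e+05 / (166.73 * 8760) * 100
CF = 26.838 %


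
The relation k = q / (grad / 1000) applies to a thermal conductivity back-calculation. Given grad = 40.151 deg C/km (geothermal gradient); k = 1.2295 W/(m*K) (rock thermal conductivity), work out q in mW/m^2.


q = k * grad / 1000
q = 1.2295 * 40.151 / 1000
q = 0.04936565 W/m^2
Convert: 0.04936565 W/m^2 * 1000.0 = 49.366 mW/m^2
q = 49.366 mW/m^2


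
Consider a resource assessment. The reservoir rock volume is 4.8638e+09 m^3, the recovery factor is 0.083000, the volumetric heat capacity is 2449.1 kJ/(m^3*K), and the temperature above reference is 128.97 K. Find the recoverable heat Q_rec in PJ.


Step 1: Q_s = Vr*rhoc*dT/1e12 = 4.8638e+09*2449.1*128.97/1e12 = 1536.282 PJ
Step 2: Q_rec = Q_s * RF = 1536.282 * 0.083 = 127.51 PJ
Q_rec = 127.51 PJ


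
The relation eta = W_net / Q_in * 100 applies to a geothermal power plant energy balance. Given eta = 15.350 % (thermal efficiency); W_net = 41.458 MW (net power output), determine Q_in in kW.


Q_in = W_net / (eta / 100)
Q_in = 41.458 / (15.350 / 100)
Q_in = 270.0847 MW
Convert: 270.0847 MW * 1000.0 = 2.7008e+05 kW
Q_in = 2.7008e+05 kW


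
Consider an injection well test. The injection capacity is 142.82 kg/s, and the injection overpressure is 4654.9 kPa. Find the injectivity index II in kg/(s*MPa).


II = mdot * 1000 / dP
II = 142.82 * 1000 / 4654.9
II = 30.682 kg/(s*MPa)


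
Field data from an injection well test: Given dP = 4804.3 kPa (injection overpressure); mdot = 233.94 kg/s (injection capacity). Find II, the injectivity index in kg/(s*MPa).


II = mdot * 1000 / dP
II = 233.94 * 1000 / 4804.3
II = 48.694 kg/(s*MPa)


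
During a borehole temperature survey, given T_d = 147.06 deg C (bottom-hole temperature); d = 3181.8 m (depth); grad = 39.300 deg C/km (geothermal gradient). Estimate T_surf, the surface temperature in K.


T_surf = T_d - grad * d / 1000
T_surf = 147.06 - 39.300 * 3181.8 / 1000
T_surf = 22.01526 deg C
Convert to K: 22.01526 + 273.15 = 295.17 K
T_surf = 295.17 K


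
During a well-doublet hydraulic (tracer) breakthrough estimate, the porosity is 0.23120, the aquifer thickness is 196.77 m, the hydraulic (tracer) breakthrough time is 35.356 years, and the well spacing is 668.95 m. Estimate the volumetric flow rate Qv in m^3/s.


Qv = pi*hr*phi*L^2 / (3*t_bt*365.25*86400)
Qv = pi*196.77*0.23120*668.95^2 / (3*35.356*365.25*86400)
Qv = 0.019107 m^3/s


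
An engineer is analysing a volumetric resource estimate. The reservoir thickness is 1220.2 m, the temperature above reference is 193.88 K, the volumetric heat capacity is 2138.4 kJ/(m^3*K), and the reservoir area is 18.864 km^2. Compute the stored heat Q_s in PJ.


Step 1: Vr = A*1e6*hr = 18.864*1e6*1220.2 = 2.301785e+10 m^3
Step 2: Q_s = Vr*rhoc*dT/1e12 = 2.301785e+10*2138.4*193.88/1e12 = 9543.0 PJ
Q_s = 9543.0 PJ


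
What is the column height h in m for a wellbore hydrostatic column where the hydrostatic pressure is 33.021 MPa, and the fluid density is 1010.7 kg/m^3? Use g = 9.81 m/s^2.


h = P * 1e6 / (g * rho)
h = 33.021 * 1e6 / (9.81 * 1010.7)
h = 3330.4 m


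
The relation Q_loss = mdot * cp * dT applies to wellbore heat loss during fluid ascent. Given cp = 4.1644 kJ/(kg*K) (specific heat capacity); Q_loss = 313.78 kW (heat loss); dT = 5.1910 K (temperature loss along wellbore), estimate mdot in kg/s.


mdot = Q_loss / (cp * dT)
mdot = 313.78 / (4.1644 * 5.1910)
mdot = 14.515 kg/s


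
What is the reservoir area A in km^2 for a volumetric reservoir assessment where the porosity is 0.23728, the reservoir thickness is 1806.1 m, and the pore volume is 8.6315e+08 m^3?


A = Vp / (1e6 * hr * phi)
A = 8.6315e+08 / (1e6 * 1806.1 * 0.23728)
A = 2.0141 km^2


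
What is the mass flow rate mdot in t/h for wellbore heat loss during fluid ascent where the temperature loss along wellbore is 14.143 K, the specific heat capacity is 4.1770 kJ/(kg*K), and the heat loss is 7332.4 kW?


mdot = Q_loss / (cp * dT)
mdot = 7332.4 / (4.1770 * 14.143)
mdot = 124.1195 kg/s
Convert: 124.1195 kg/s * 3.6 = 446.83 t/h
mdot = 446.83 t/h


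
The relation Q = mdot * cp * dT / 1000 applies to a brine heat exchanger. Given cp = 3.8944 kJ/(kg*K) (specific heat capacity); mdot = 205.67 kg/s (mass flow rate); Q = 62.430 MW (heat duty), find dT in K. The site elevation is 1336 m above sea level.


dT = Q * 1000 / (mdot * cp)
dT = 62.430 * 1000 / (205.67 * 3.8944)
dT = 77.944 K


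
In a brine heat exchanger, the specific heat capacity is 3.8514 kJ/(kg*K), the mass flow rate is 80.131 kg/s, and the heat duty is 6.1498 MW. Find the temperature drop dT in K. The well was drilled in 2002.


dT = Q * 1000 / (mdot * cp)
dT = 6.1498 * 1000 / (80.131 * 3.8514)
dT = 19.927 K


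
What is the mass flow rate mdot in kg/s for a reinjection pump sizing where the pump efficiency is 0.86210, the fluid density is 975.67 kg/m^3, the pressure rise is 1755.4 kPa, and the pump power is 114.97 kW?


mdot = P_pump * rho * eta / dP
mdot = 114.97 * 975.67 * 0.86210 / 1755.4
mdot = 55.090 kg/s
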